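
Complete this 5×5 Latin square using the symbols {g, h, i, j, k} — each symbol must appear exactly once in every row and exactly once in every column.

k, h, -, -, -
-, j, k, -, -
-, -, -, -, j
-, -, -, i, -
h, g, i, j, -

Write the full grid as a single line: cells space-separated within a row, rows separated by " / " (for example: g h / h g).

row 1 has {h,k}; column 4 has {i,j} — only g is left for (r1,c4).
row 1 has {g,h,k}; column 5 has {j} — only i is left for (r1,c5).
row 2 has {j,k}; column 4 has {g,i,j} — only h is left for (r2,c4).
row 2 has {h,j,k}; column 5 has {i,j} — only g is left for (r2,c5).
row 3 has {j}; column 4 has {g,h,i,j} — only k is left for (r3,c4).
row 4 has {i}; column 2 has {g,h,j} — only k is left for (r4,c2).
row 4 has {i,k}; column 5 has {g,i,j} — only h is left for (r4,c5).
row 5 has {g,h,i,j}; column 5 has {g,h,i,j} — only k is left for (r5,c5).
row 1 has {g,h,i,k}; column 3 has {i,k} — only j is left for (r1,c3).
row 2 has {g,h,j,k}; column 1 has {h,k} — only i is left for (r2,c1).
row 3 has {j,k}; column 1 has {h,i,k} — only g is left for (r3,c1).
row 3 has {g,j,k}; column 2 has {g,h,j,k} — only i is left for (r3,c2).
row 3 has {g,i,j,k}; column 3 has {i,j,k} — only h is left for (r3,c3).
row 4 has {h,i,k}; column 1 has {g,h,i,k} — only j is left for (r4,c1).
row 4 has {h,i,j,k}; column 3 has {h,i,j,k} — only g is left for (r4,c3).

k h j g i / i j k h g / g i h k j / j k g i h / h g i j k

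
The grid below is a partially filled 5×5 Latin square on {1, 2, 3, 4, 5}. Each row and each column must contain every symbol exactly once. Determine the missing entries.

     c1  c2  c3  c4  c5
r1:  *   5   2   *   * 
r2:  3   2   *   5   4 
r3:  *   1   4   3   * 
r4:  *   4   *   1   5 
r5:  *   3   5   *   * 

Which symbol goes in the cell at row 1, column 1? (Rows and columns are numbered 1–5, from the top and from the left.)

1

(r1,c4) = 4
(r2,c3) = 1
(r3,c5) = 2
(r4,c1) = 2
(r4,c3) = 3
(r5,c4) = 2
(r5,c5) = 1
(r1,c1) = 1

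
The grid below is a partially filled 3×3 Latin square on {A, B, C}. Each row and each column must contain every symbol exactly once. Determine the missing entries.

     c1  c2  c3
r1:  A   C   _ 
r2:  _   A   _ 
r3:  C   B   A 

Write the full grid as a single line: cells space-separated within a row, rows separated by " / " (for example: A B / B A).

A C B / B A C / C B A

(r1,c3): row 1 has {A,C}; column 3 has {A}, so it must be B.
(r2,c1): row 2 has {A}; column 1 has {A,C}, so it must be B.
(r2,c3): row 2 has {A,B}; column 3 has {A,B}, so it must be C.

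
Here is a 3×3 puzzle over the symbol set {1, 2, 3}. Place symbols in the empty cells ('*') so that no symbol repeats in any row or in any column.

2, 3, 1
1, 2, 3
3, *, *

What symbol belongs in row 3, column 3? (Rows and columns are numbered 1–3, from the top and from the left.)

2

row 3 has {3}; column 2 has {2,3} — only 1 is left for (r3,c2).
row 3 has {1,3}; column 3 has {1,3} — only 2 is left for (r3,c3).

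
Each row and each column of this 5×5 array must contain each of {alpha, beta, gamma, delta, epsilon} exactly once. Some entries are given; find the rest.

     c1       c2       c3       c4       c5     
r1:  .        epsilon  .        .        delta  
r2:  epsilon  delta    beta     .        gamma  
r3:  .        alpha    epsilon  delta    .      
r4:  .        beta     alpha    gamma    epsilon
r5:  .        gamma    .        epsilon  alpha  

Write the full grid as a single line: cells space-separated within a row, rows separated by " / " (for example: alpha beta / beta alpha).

alpha epsilon gamma beta delta / epsilon delta beta alpha gamma / gamma alpha epsilon delta beta / delta beta alpha gamma epsilon / beta gamma delta epsilon alpha

Cell (r1,c3): row 1 has {delta,epsilon}; column 3 has {alpha,beta,epsilon} → gamma.
Cell (r2,c4): row 2 has {beta,gamma,delta,epsilon}; column 4 has {gamma,delta,epsilon} → alpha.
Cell (r3,c5): row 3 has {alpha,delta,epsilon}; column 5 has {alpha,gamma,delta,epsilon} → beta.
Cell (r4,c1): row 4 has {alpha,beta,gamma,epsilon}; column 1 has {epsilon} → delta.
Cell (r5,c1): row 5 has {alpha,gamma,epsilon}; column 1 has {delta,epsilon} → beta.
Cell (r5,c3): row 5 has {alpha,beta,gamma,epsilon}; column 3 has {alpha,beta,gamma,epsilon} → delta.
Cell (r1,c1): row 1 has {gamma,delta,epsilon}; column 1 has {beta,delta,epsilon} → alpha.
Cell (r1,c4): row 1 has {alpha,gamma,delta,epsilon}; column 4 has {alpha,gamma,delta,epsilon} → beta.
Cell (r3,c1): row 3 has {alpha,beta,delta,epsilon}; column 1 has {alpha,beta,delta,epsilon} → gamma.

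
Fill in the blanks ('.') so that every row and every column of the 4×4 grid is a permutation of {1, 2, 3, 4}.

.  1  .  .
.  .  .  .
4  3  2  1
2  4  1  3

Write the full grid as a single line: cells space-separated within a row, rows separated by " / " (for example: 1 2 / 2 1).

3 1 4 2 / 1 2 3 4 / 4 3 2 1 / 2 4 1 3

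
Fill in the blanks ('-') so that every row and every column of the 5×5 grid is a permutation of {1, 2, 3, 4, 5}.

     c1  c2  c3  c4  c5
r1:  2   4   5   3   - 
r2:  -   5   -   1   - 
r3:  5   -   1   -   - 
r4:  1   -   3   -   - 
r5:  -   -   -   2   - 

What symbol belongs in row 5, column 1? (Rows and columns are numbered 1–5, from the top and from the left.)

3

(r1,c5) = 1
(r3,c4) = 4
(r4,c2) = 2
(r4,c4) = 5
(r4,c5) = 4
(r5,c3) = 4
(r2,c3) = 2
(r2,c5) = 3
(r3,c2) = 3
(r3,c5) = 2
(r5,c1) = 3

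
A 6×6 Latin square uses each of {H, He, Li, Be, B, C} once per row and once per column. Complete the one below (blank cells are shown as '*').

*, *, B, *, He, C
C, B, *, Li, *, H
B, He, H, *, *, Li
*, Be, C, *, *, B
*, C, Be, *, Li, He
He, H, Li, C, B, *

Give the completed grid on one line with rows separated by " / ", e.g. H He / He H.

Be Li B H He C / C B He Li Be H / B He H Be C Li / Li Be C He H B / H C Be B Li He / He H Li C B Be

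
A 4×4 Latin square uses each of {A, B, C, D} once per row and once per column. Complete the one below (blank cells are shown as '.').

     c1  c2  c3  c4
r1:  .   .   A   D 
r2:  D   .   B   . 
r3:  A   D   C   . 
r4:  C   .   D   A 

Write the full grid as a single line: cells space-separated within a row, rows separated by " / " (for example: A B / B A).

B C A D / D A B C / A D C B / C B D A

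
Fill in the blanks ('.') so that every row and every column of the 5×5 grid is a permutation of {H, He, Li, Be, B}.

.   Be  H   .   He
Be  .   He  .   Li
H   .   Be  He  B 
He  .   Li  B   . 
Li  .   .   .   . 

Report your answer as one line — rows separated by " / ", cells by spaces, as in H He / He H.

Cell (r1,c1): row 1 has {H,He,Be}; column 1 has {H,He,Li,Be} → B.
Cell (r1,c4): row 1 has {H,He,Be,B}; column 4 has {He,B} → Li.
Cell (r2,c4): row 2 has {He,Li,Be}; column 4 has {He,Li,B} → H.
Cell (r3,c2): row 3 has {H,He,Be,B}; column 2 has {Be} → Li.
Cell (r4,c2): row 4 has {He,Li,B}; column 2 has {Li,Be} → H.
Cell (r4,c5): row 4 has {H,He,Li,B}; column 5 has {He,Li,B} → Be.
Cell (r5,c3): row 5 has {Li}; column 3 has {H,He,Li,Be} → B.
Cell (r5,c4): row 5 has {Li,B}; column 4 has {H,He,Li,B} → Be.
Cell (r5,c5): row 5 has {Li,Be,B}; column 5 has {He,Li,Be,B} → H.
Cell (r2,c2): row 2 has {H,He,Li,Be}; column 2 has {H,Li,Be} → B.
Cell (r5,c2): row 5 has {H,Li,Be,B}; column 2 has {H,Li,Be,B} → He.

B Be H Li He / Be B He H Li / H Li Be He B / He H Li B Be / Li He B Be H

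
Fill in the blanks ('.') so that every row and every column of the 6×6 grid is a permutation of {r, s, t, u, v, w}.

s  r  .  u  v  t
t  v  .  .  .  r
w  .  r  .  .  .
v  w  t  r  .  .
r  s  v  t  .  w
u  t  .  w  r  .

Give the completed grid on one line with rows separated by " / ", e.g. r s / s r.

s r w u v t / t v u s w r / w u r v t s / v w t r s u / r s v t u w / u t s w r v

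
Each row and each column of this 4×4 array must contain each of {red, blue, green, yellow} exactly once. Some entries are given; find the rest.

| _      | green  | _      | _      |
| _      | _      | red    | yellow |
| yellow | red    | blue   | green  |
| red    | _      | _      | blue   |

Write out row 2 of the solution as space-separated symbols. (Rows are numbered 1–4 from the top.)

(r1,c1) = blue
(r1,c3) = yellow
(r1,c4) = red
(r2,c1) = green
(r2,c2) = blue

green blue red yellow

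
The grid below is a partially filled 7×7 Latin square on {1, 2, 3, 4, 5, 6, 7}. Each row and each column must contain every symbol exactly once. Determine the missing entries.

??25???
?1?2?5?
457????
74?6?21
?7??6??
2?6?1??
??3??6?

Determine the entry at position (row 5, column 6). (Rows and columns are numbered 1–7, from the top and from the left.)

(r2,c3): row 2 has {1,2,5}; column 3 has {2,3,6,7}, so it must be 4.
(r4,c3): row 4 has {1,2,4,6,7}; column 3 has {2,3,4,6,7}, so it must be 5.
(r4,c5): row 4 has {1,2,4,5,6,7}; column 5 has {1,6}, so it must be 3.
(r5,c3): row 5 has {6,7}; column 3 has {2,3,4,5,6,7}, so it must be 1.
(r6,c2): row 6 has {1,2,6}; column 2 has {1,4,5,7}, so it must be 3.
(r7,c2): row 7 has {3,6}; column 2 has {1,3,4,5,7}, so it must be 2.
(r1,c2): row 1 has {2,5}; column 2 has {1,2,3,4,5,7}, so it must be 6.
(r2,c5): row 2 has {1,2,4,5}; column 5 has {1,3,6}, so it must be 7.
(r3,c5): row 3 has {4,5,7}; column 5 has {1,3,6,7}, so it must be 2.
(r1,c5): row 1 has {2,5,6}; column 5 has {1,2,3,6,7}, so it must be 4.
(r7,c5): row 7 has {2,3,6}; column 5 has {1,2,3,4,6,7}, so it must be 5.
(r7,c1): row 7 has {2,3,5,6}; column 1 has {2,4,7}, so it must be 1.
(r1,c1): row 1 has {2,4,5,6}; column 1 has {1,2,4,7}, so it must be 3.
(r1,c7): row 1 has {2,3,4,5,6}; column 7 has {1}, so it must be 7.
(r2,c1): row 2 has {1,2,4,5,7}; column 1 has {1,2,3,4,7}, so it must be 6.
(r2,c7): row 2 has {1,2,4,5,6,7}; column 7 has {1,7}, so it must be 3.
(r3,c7): row 3 has {2,4,5,7}; column 7 has {1,3,7}, so it must be 6.
(r5,c1): row 5 has {1,6,7}; column 1 has {1,2,3,4,6,7}, so it must be 5.
(r7,c7): row 7 has {1,2,3,5,6}; column 7 has {1,3,6,7}, so it must be 4.
(r1,c6): row 1 has {2,3,4,5,6,7}; column 6 has {2,5,6}, so it must be 1.
(r3,c6): row 3 has {2,4,5,6,7}; column 6 has {1,2,5,6}, so it must be 3.
(r5,c6): row 5 has {1,5,6,7}; column 6 has {1,2,3,5,6}, so it must be 4.

4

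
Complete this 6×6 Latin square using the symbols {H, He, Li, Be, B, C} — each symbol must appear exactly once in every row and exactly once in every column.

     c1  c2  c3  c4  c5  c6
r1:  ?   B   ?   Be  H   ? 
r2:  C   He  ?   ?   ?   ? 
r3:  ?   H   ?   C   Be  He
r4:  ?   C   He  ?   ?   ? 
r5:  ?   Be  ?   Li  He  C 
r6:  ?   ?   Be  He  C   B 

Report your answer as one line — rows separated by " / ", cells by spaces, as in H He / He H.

He B C Be H Li / C He Li H B Be / Li H B C Be He / Be C He B Li H / B Be H Li He C / H Li Be He C B

row 1 has {H,Be,B}; column 6 has {He,B,C} — only Li is left for (r1,c6).
row 6 has {He,Be,B,C}; column 2 has {H,He,Be,B,C} — only Li is left for (r6,c2).
row 1 has {H,Li,Be,B}; column 1 has {C} — only He is left for (r1,c1).
row 1 has {H,He,Li,Be,B}; column 3 has {He,Be} — only C is left for (r1,c3).
row 6 has {He,Li,Be,B,C}; column 1 has {He,C} — only H is left for (r6,c1).
row 5 has {He,Li,Be,C}; column 1 has {H,He,C} — only B is left for (r5,c1).
row 5 has {He,Li,Be,B,C}; column 3 has {He,Be,C} — only H is left for (r5,c3).
row 3 has {H,He,Be,C}; column 1 has {H,He,B,C} — only Li is left for (r3,c1).
row 3 has {H,He,Li,Be,C}; column 3 has {H,He,Be,C} — only B is left for (r3,c3).
row 4 has {He,C}; column 1 has {H,He,Li,B,C} — only Be is left for (r4,c1).
row 4 has {He,Be,C}; column 6 has {He,Li,B,C} — only H is left for (r4,c6).
row 2 has {He,C}; column 3 has {H,He,Be,B,C} — only Li is left for (r2,c3).
row 2 has {He,Li,C}; column 5 has {H,He,Be,C} — only B is left for (r2,c5).
row 2 has {He,Li,B,C}; column 6 has {H,He,Li,B,C} — only Be is left for (r2,c6).
row 4 has {H,He,Be,C}; column 4 has {He,Li,Be,C} — only B is left for (r4,c4).
row 4 has {H,He,Be,B,C}; column 5 has {H,He,Be,B,C} — only Li is left for (r4,c5).
row 2 has {He,Li,Be,B,C}; column 4 has {He,Li,Be,B,C} — only H is left for (r2,c4).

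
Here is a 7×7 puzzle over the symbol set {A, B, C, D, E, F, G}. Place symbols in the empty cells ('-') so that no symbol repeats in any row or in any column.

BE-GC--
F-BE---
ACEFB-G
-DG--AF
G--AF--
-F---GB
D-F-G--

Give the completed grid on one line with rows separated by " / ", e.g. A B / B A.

B E A G C F D / F G B E D C A / A C E F B D G / C D G B E A F / G B D A F E C / E F C D A G B / D A F C G B E

row 3 has {A,B,C,E,F,G}; column 6 has {A,G} — only D is left for (r3,c6).
row 4 has {A,D,F,G}; column 5 has {B,C,F,G} — only E is left for (r4,c5).
row 5 has {A,F,G}; column 2 has {C,D,E,F} — only B is left for (r5,c2).
row 7 has {D,F,G}; column 2 has {B,C,D,E,F} — only A is left for (r7,c2).
row 1 has {B,C,E,G}; column 6 has {A,D,G} — only F is left for (r1,c6).
row 2 has {B,E,F}; column 2 has {A,B,C,D,E,F} — only G is left for (r2,c2).
row 2 has {B,E,F,G}; column 6 has {A,D,F,G} — only C is left for (r2,c6).
row 4 has {A,D,E,F,G}; column 1 has {A,B,D,F,G} — only C is left for (r4,c1).
row 4 has {A,C,D,E,F,G}; column 4 has {A,E,F,G} — only B is left for (r4,c4).
row 5 has {A,B,F,G}; column 6 has {A,C,D,F,G} — only E is left for (r5,c6).
row 6 has {B,F,G}; column 1 has {A,B,C,D,F,G} — only E is left for (r6,c1).
row 7 has {A,D,F,G}; column 4 has {A,B,E,F,G} — only C is left for (r7,c4).
row 7 has {A,C,D,F,G}; column 6 has {A,C,D,E,F,G} — only B is left for (r7,c6).
row 7 has {A,B,C,D,F,G}; column 7 has {B,F,G} — only E is left for (r7,c7).
row 6 has {B,E,F,G}; column 4 has {A,B,C,E,F,G} — only D is left for (r6,c4).
row 6 has {B,D,E,F,G}; column 5 has {B,C,E,F,G} — only A is left for (r6,c5).
row 2 has {B,C,E,F,G}; column 5 has {A,B,C,E,F,G} — only D is left for (r2,c5).
row 2 has {B,C,D,E,F,G}; column 7 has {B,E,F,G} — only A is left for (r2,c7).
row 6 has {A,B,D,E,F,G}; column 3 has {B,E,F,G} — only C is left for (r6,c3).
row 1 has {B,C,E,F,G}; column 7 has {A,B,E,F,G} — only D is left for (r1,c7).
row 5 has {A,B,E,F,G}; column 3 has {B,C,E,F,G} — only D is left for (r5,c3).
row 5 has {A,B,D,E,F,G}; column 7 has {A,B,D,E,F,G} — only C is left for (r5,c7).
row 1 has {B,C,D,E,F,G}; column 3 has {B,C,D,E,F,G} — only A is left for (r1,c3).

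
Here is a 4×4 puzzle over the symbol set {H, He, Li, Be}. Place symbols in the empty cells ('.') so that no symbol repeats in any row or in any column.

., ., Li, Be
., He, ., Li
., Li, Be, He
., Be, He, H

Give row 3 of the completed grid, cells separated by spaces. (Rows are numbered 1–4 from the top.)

(r1,c2) = H
(r2,c3) = H
(r3,c1) = H

H Li Be He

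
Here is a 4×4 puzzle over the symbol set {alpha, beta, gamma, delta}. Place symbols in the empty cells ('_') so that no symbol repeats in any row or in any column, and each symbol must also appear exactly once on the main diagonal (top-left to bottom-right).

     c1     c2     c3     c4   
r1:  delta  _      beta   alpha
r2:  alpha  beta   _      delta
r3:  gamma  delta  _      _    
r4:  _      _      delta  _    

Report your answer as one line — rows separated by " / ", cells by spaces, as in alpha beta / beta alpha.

delta gamma beta alpha / alpha beta gamma delta / gamma delta alpha beta / beta alpha delta gamma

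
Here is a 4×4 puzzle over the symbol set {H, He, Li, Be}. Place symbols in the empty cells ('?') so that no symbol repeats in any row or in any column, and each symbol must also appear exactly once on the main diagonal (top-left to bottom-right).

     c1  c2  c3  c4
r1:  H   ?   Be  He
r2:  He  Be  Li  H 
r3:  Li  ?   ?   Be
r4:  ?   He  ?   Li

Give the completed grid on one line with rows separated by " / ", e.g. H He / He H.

H Li Be He / He Be Li H / Li H He Be / Be He H Li

(r1,c2) = Li
(r3,c2) = H
(r3,c3) = He
(r4,c1) = Be
(r4,c3) = H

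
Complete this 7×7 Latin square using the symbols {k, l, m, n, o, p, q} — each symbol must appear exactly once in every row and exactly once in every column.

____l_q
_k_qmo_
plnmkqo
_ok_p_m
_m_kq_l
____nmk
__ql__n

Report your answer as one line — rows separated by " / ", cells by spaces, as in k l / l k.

k n m o l p q / n k l q m o p / p l n m k q o / q o k n p l m / o m p k q n l / l q o p n m k / m p q l o k n

(r2,c7) = p
(r4,c4) = n
(r4,c6) = l
(r7,c2) = p
(r7,c5) = o
(r7,c6) = k
(r1,c2) = n
(r1,c6) = p
(r2,c3) = l
(r4,c1) = q
(r5,c6) = n
(r6,c2) = q
(r7,c1) = m
(r1,c4) = o
(r2,c1) = n
(r5,c1) = o
(r5,c3) = p
(r6,c1) = l
(r6,c3) = o
(r6,c4) = p
(r1,c1) = k
(r1,c3) = m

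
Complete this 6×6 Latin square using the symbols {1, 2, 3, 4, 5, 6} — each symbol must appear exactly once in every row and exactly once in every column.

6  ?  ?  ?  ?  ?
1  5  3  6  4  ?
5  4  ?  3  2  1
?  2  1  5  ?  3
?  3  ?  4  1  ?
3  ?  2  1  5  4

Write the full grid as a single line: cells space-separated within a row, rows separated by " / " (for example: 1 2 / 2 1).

6 1 4 2 3 5 / 1 5 3 6 4 2 / 5 4 6 3 2 1 / 4 2 1 5 6 3 / 2 3 5 4 1 6 / 3 6 2 1 5 4

At row 1, column 2: row 1 has {6}; column 2 has {2,3,4,5}; that leaves 1.
At row 1, column 4: row 1 has {1,6}; column 4 has {1,3,4,5,6}; that leaves 2.
At row 1, column 5: row 1 has {1,2,6}; column 5 has {1,2,4,5}; that leaves 3.
At row 1, column 6: row 1 has {1,2,3,6}; column 6 has {1,3,4}; that leaves 5.
At row 2, column 6: row 2 has {1,3,4,5,6}; column 6 has {1,3,4,5}; that leaves 2.
At row 3, column 3: row 3 has {1,2,3,4,5}; column 3 has {1,2,3}; that leaves 6.
At row 4, column 1: row 4 has {1,2,3,5}; column 1 has {1,3,5,6}; that leaves 4.
At row 4, column 5: row 4 has {1,2,3,4,5}; column 5 has {1,2,3,4,5}; that leaves 6.
At row 5, column 1: row 5 has {1,3,4}; column 1 has {1,3,4,5,6}; that leaves 2.
At row 5, column 3: row 5 has {1,2,3,4}; column 3 has {1,2,3,6}; that leaves 5.
At row 5, column 6: row 5 has {1,2,3,4,5}; column 6 has {1,2,3,4,5}; that leaves 6.
At row 6, column 2: row 6 has {1,2,3,4,5}; column 2 has {1,2,3,4,5}; that leaves 6.
At row 1, column 3: row 1 has {1,2,3,5,6}; column 3 has {1,2,3,5,6}; that leaves 4.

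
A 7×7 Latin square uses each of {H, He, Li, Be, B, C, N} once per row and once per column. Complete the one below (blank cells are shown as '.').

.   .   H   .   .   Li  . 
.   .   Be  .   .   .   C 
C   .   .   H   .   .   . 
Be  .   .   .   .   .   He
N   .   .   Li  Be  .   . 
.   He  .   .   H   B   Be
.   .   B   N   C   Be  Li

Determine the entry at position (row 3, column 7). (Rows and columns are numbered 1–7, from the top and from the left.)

B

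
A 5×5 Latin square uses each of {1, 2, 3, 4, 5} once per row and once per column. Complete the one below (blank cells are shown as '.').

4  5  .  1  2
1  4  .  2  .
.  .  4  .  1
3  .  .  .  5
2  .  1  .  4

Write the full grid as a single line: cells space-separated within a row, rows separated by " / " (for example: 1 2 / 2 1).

row 1 has {1,2,4,5}; column 3 has {1,4} — only 3 is left for (r1,c3).
row 2 has {1,2,4}; column 3 has {1,3,4} — only 5 is left for (r2,c3).
row 2 has {1,2,4,5}; column 5 has {1,2,4,5} — only 3 is left for (r2,c5).
row 3 has {1,4}; column 1 has {1,2,3,4} — only 5 is left for (r3,c1).
row 3 has {1,4,5}; column 4 has {1,2} — only 3 is left for (r3,c4).
row 4 has {3,5}; column 3 has {1,3,4,5} — only 2 is left for (r4,c3).
row 4 has {2,3,5}; column 4 has {1,2,3} — only 4 is left for (r4,c4).
row 5 has {1,2,4}; column 2 has {4,5} — only 3 is left for (r5,c2).
row 5 has {1,2,3,4}; column 4 has {1,2,3,4} — only 5 is left for (r5,c4).
row 3 has {1,3,4,5}; column 2 has {3,4,5} — only 2 is left for (r3,c2).
row 4 has {2,3,4,5}; column 2 has {2,3,4,5} — only 1 is left for (r4,c2).

4 5 3 1 2 / 1 4 5 2 3 / 5 2 4 3 1 / 3 1 2 4 5 / 2 3 1 5 4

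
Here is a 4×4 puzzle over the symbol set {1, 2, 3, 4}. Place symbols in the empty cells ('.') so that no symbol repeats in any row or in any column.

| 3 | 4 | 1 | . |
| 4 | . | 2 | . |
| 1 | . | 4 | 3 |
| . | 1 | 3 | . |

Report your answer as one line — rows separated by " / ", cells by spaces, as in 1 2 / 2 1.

3 4 1 2 / 4 3 2 1 / 1 2 4 3 / 2 1 3 4

row 1 has {1,3,4}; column 4 has {3} — only 2 is left for (r1,c4).
row 2 has {2,4}; column 2 has {1,4} — only 3 is left for (r2,c2).
row 2 has {2,3,4}; column 4 has {2,3} — only 1 is left for (r2,c4).
row 3 has {1,3,4}; column 2 has {1,3,4} — only 2 is left for (r3,c2).
row 4 has {1,3}; column 1 has {1,3,4} — only 2 is left for (r4,c1).
row 4 has {1,2,3}; column 4 has {1,2,3} — only 4 is left for (r4,c4).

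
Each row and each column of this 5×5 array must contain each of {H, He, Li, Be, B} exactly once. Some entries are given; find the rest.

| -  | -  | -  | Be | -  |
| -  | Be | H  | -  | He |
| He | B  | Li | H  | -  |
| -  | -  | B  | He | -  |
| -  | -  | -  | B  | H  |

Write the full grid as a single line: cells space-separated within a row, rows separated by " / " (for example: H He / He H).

H Li He Be B / B Be H Li He / He B Li H Be / Be H B He Li / Li He Be B H

At row 1, column 3: row 1 has {Be}; column 3 has {H,Li,B}; that leaves He.
At row 2, column 4: row 2 has {H,He,Be}; column 4 has {H,He,Be,B}; that leaves Li.
At row 3, column 5: row 3 has {H,He,Li,B}; column 5 has {H,He}; that leaves Be.
At row 4, column 5: row 4 has {He,B}; column 5 has {H,He,Be}; that leaves Li.
At row 5, column 3: row 5 has {H,B}; column 3 has {H,He,Li,B}; that leaves Be.
At row 1, column 5: row 1 has {He,Be}; column 5 has {H,He,Li,Be}; that leaves B.
At row 2, column 1: row 2 has {H,He,Li,Be}; column 1 has {He}; that leaves B.
At row 4, column 2: row 4 has {He,Li,B}; column 2 has {Be,B}; that leaves H.
At row 5, column 1: row 5 has {H,Be,B}; column 1 has {He,B}; that leaves Li.
At row 5, column 2: row 5 has {H,Li,Be,B}; column 2 has {H,Be,B}; that leaves He.
At row 1, column 1: row 1 has {He,Be,B}; column 1 has {He,Li,B}; that leaves H.
At row 1, column 2: row 1 has {H,He,Be,B}; column 2 has {H,He,Be,B}; that leaves Li.
At row 4, column 1: row 4 has {H,He,Li,B}; column 1 has {H,He,Li,B}; that leaves Be.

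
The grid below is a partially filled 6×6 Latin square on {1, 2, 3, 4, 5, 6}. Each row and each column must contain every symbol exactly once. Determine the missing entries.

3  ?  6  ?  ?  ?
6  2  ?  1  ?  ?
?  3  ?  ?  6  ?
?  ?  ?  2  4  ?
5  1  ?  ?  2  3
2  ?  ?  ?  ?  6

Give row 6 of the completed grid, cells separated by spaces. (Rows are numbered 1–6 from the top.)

2 4 1 3 5 6

(r4,c1): row 4 has {2,4}; column 1 has {2,3,5,6}, so it must be 1.
(r4,c6): row 4 has {1,2,4}; column 6 has {3,6}, so it must be 5.
(r5,c3): row 5 has {1,2,3,5}; column 3 has {6}, so it must be 4.
(r5,c4): row 5 has {1,2,3,4,5}; column 4 has {1,2}, so it must be 6.
(r2,c6): row 2 has {1,2,6}; column 6 has {3,5,6}, so it must be 4.
(r3,c1): row 3 has {3,6}; column 1 has {1,2,3,5,6}, so it must be 4.
(r3,c4): row 3 has {3,4,6}; column 4 has {1,2,6}, so it must be 5.
(r4,c2): row 4 has {1,2,4,5}; column 2 has {1,2,3}, so it must be 6.
(r4,c3): row 4 has {1,2,4,5,6}; column 3 has {4,6}, so it must be 3.
(r1,c4): row 1 has {3,6}; column 4 has {1,2,5,6}, so it must be 4.
(r2,c3): row 2 has {1,2,4,6}; column 3 has {3,4,6}, so it must be 5.
(r2,c5): row 2 has {1,2,4,5,6}; column 5 has {2,4,6}, so it must be 3.
(r6,c3): row 6 has {2,6}; column 3 has {3,4,5,6}, so it must be 1.
(r6,c4): row 6 has {1,2,6}; column 4 has {1,2,4,5,6}, so it must be 3.
(r6,c5): row 6 has {1,2,3,6}; column 5 has {2,3,4,6}, so it must be 5.
(r1,c2): row 1 has {3,4,6}; column 2 has {1,2,3,6}, so it must be 5.
(r1,c5): row 1 has {3,4,5,6}; column 5 has {2,3,4,5,6}, so it must be 1.
(r1,c6): row 1 has {1,3,4,5,6}; column 6 has {3,4,5,6}, so it must be 2.
(r3,c3): row 3 has {3,4,5,6}; column 3 has {1,3,4,5,6}, so it must be 2.
(r3,c6): row 3 has {2,3,4,5,6}; column 6 has {2,3,4,5,6}, so it must be 1.
(r6,c2): row 6 has {1,2,3,5,6}; column 2 has {1,2,3,5,6}, so it must be 4.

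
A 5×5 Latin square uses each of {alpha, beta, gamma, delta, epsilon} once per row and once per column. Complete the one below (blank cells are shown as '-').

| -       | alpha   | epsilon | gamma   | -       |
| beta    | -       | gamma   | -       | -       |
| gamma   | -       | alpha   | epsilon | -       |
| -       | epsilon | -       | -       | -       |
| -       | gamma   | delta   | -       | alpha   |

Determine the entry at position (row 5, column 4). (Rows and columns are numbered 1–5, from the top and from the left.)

beta

row 1 has {alpha,gamma,epsilon}; column 1 has {beta,gamma} — only delta is left for (r1,c1).
row 1 has {alpha,gamma,delta,epsilon}; column 5 has {alpha} — only beta is left for (r1,c5).
row 2 has {beta,gamma}; column 2 has {alpha,gamma,epsilon} — only delta is left for (r2,c2).
row 2 has {beta,gamma,delta}; column 4 has {gamma,epsilon} — only alpha is left for (r2,c4).
row 2 has {alpha,beta,gamma,delta}; column 5 has {alpha,beta} — only epsilon is left for (r2,c5).
row 3 has {alpha,gamma,epsilon}; column 2 has {alpha,gamma,delta,epsilon} — only beta is left for (r3,c2).
row 3 has {alpha,beta,gamma,epsilon}; column 5 has {alpha,beta,epsilon} — only delta is left for (r3,c5).
row 4 has {epsilon}; column 1 has {beta,gamma,delta} — only alpha is left for (r4,c1).
row 4 has {alpha,epsilon}; column 3 has {alpha,gamma,delta,epsilon} — only beta is left for (r4,c3).
row 4 has {alpha,beta,epsilon}; column 4 has {alpha,gamma,epsilon} — only delta is left for (r4,c4).
row 4 has {alpha,beta,delta,epsilon}; column 5 has {alpha,beta,delta,epsilon} — only gamma is left for (r4,c5).
row 5 has {alpha,gamma,delta}; column 1 has {alpha,beta,gamma,delta} — only epsilon is left for (r5,c1).
row 5 has {alpha,gamma,delta,epsilon}; column 4 has {alpha,gamma,delta,epsilon} — only beta is left for (r5,c4).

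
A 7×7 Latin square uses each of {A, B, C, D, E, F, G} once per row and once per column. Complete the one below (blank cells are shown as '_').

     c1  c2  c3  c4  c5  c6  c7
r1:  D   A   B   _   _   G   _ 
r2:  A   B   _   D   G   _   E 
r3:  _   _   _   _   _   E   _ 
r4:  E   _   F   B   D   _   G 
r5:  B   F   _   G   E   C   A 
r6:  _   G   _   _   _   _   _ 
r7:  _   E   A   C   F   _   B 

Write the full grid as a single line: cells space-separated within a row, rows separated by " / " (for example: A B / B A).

(r1,c5) = C
(r1,c7) = F
(r2,c3) = C
(r2,c6) = F
(r4,c2) = C
(r4,c6) = A
(r5,c3) = D
(r6,c3) = E
(r7,c1) = G
(r7,c6) = D
(r1,c4) = E
(r3,c2) = D
(r3,c3) = G
(r3,c7) = C
(r6,c6) = B
(r6,c7) = D
(r3,c1) = F
(r3,c4) = A
(r3,c5) = B
(r6,c1) = C
(r6,c4) = F
(r6,c5) = A

D A B E C G F / A B C D G F E / F D G A B E C / E C F B D A G / B F D G E C A / C G E F A B D / G E A C F D B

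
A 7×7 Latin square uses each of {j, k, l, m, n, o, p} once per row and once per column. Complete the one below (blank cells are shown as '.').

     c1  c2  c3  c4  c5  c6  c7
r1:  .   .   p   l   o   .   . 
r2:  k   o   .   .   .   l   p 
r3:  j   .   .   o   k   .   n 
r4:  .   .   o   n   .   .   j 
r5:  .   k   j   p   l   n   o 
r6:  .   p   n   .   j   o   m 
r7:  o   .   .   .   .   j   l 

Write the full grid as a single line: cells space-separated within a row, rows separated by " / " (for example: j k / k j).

(r1,c7) = k
(r2,c3) = m
(r2,c4) = j
(r2,c5) = n
(r3,c3) = l
(r5,c1) = m
(r6,c1) = l
(r6,c4) = k
(r7,c3) = k
(r7,c4) = m
(r7,c5) = p
(r1,c1) = n
(r1,c6) = m
(r3,c2) = m
(r3,c6) = p
(r4,c1) = p
(r4,c2) = l
(r4,c5) = m
(r4,c6) = k
(r7,c2) = n
(r1,c2) = j

n j p l o m k / k o m j n l p / j m l o k p n / p l o n m k j / m k j p l n o / l p n k j o m / o n k m p j l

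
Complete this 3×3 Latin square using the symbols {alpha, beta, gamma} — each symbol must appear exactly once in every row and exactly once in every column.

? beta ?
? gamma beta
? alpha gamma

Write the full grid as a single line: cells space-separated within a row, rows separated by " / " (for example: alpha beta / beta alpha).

gamma beta alpha / alpha gamma beta / beta alpha gamma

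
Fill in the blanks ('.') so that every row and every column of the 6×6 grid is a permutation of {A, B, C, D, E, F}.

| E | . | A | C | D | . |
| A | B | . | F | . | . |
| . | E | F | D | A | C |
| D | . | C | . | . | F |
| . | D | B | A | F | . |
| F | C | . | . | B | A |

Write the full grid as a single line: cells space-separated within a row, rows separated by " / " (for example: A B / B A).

(r1,c2) = F
(r1,c6) = B
(r3,c1) = B
(r4,c2) = A
(r4,c5) = E
(r5,c1) = C
(r5,c6) = E
(r6,c4) = E
(r2,c5) = C
(r2,c6) = D
(r4,c4) = B
(r6,c3) = D
(r2,c3) = E

E F A C D B / A B E F C D / B E F D A C / D A C B E F / C D B A F E / F C D E B A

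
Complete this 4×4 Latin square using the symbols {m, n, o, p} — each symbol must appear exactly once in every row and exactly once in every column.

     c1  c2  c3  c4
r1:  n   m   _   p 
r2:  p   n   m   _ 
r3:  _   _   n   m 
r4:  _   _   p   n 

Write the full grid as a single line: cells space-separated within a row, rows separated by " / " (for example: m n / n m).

(r1,c3) = o
(r2,c4) = o
(r3,c1) = o
(r3,c2) = p
(r4,c1) = m
(r4,c2) = o

n m o p / p n m o / o p n m / m o p n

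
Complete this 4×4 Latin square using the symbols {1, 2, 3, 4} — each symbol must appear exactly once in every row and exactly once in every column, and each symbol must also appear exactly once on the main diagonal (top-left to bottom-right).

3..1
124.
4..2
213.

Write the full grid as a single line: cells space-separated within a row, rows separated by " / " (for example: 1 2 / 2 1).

3 4 2 1 / 1 2 4 3 / 4 3 1 2 / 2 1 3 4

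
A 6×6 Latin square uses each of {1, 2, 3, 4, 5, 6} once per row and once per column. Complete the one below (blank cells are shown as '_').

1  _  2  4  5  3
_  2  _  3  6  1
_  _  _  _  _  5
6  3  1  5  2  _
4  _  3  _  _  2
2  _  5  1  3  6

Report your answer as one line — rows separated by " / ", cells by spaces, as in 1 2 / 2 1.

(r1,c2) = 6
(r2,c1) = 5
(r2,c3) = 4
(r3,c1) = 3
(r3,c3) = 6
(r3,c4) = 2
(r4,c6) = 4
(r5,c4) = 6
(r5,c5) = 1
(r6,c2) = 4
(r3,c2) = 1
(r3,c5) = 4
(r5,c2) = 5

1 6 2 4 5 3 / 5 2 4 3 6 1 / 3 1 6 2 4 5 / 6 3 1 5 2 4 / 4 5 3 6 1 2 / 2 4 5 1 3 6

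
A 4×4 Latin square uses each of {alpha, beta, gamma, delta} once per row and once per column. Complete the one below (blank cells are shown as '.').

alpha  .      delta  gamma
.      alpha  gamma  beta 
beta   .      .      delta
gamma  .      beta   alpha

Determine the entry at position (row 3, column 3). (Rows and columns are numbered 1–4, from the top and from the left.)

alpha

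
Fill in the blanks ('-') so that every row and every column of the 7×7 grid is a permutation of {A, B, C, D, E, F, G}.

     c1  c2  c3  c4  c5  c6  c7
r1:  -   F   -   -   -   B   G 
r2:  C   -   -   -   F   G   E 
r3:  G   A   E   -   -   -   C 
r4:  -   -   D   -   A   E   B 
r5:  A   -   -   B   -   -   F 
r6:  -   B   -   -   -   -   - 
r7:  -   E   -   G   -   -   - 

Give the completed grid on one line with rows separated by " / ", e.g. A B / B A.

D F A E C B G / C D B A F G E / G A E D B F C / F G D C A E B / A C G B E D F / E B C F G A D / B E F G D C A

(r2,c2) = D
(r2,c4) = A
(r4,c1) = F
(r4,c4) = C
(r2,c3) = B
(r4,c2) = G
(r5,c2) = C
(r5,c3) = G
(r5,c6) = D
(r3,c6) = F
(r5,c5) = E
(r3,c4) = D
(r3,c5) = B
(r1,c4) = E
(r6,c4) = F
(r1,c1) = D
(r1,c5) = C
(r6,c1) = E
(r7,c1) = B
(r7,c5) = D
(r7,c7) = A
(r1,c3) = A
(r6,c3) = C
(r6,c5) = G
(r6,c6) = A
(r6,c7) = D
(r7,c3) = F
(r7,c6) = C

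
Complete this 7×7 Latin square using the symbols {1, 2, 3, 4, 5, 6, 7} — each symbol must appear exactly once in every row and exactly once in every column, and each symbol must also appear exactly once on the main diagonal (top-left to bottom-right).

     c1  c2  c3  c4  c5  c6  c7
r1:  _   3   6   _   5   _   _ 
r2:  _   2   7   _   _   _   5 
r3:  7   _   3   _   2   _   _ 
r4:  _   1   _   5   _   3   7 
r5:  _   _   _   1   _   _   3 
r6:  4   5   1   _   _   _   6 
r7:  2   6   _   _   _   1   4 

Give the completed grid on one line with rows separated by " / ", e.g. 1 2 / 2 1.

(r1,c1) = 1
(r1,c7) = 2
(r3,c2) = 4
(r3,c4) = 6
(r3,c6) = 5
(r3,c7) = 1
(r4,c1) = 6
(r4,c5) = 4
(r5,c1) = 5
(r5,c2) = 7
(r5,c5) = 6
(r6,c6) = 7
(r7,c3) = 5
(r1,c6) = 4
(r2,c1) = 3
(r2,c4) = 4
(r2,c5) = 1
(r2,c6) = 6
(r4,c3) = 2
(r5,c3) = 4
(r5,c6) = 2
(r6,c5) = 3
(r7,c5) = 7
(r1,c4) = 7
(r6,c4) = 2
(r7,c4) = 3

1 3 6 7 5 4 2 / 3 2 7 4 1 6 5 / 7 4 3 6 2 5 1 / 6 1 2 5 4 3 7 / 5 7 4 1 6 2 3 / 4 5 1 2 3 7 6 / 2 6 5 3 7 1 4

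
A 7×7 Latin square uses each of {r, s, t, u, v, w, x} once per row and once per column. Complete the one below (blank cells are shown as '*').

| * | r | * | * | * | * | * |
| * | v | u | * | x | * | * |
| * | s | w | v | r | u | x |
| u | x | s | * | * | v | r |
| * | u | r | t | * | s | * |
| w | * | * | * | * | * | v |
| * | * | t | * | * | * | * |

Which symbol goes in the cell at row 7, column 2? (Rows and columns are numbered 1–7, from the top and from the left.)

Cell (r3,c1): row 3 has {r,s,u,v,w,x}; column 1 has {u,w} → t.
Cell (r4,c4): row 4 has {r,s,u,v,x}; column 4 has {t,v} → w.
Cell (r4,c5): row 4 has {r,s,u,v,w,x}; column 5 has {r,x} → t.
Cell (r5,c7): row 5 has {r,s,t,u}; column 7 has {r,v,x} → w.
Cell (r6,c2): row 6 has {v,w}; column 2 has {r,s,u,v,x} → t.
Cell (r6,c3): row 6 has {t,v,w}; column 3 has {r,s,t,u,w} → x.
Cell (r6,c6): row 6 has {t,v,w,x}; column 6 has {s,u,v} → r.
Cell (r7,c2): row 7 has {t}; column 2 has {r,s,t,u,v,x} → w.

w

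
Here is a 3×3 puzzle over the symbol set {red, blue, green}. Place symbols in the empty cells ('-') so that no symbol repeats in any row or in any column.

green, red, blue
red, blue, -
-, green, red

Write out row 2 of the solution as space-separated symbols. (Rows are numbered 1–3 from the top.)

red blue green

Cell (r2,c3): row 2 has {red,blue}; column 3 has {red,blue} → green.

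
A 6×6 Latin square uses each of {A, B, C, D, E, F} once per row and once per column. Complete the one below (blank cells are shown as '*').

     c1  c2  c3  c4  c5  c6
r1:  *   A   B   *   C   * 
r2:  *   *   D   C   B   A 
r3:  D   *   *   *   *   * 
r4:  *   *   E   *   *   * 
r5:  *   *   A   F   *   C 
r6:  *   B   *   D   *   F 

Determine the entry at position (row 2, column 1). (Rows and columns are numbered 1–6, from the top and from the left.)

E

(r1,c4): row 1 has {A,B,C}; column 4 has {C,D,F}, so it must be E.
(r1,c6): row 1 has {A,B,C,E}; column 6 has {A,C,F}, so it must be D.
(r4,c6): row 4 has {E}; column 6 has {A,C,D,F}, so it must be B.
(r6,c3): row 6 has {B,D,F}; column 3 has {A,B,D,E}, so it must be C.
(r1,c1): row 1 has {A,B,C,D,E}; column 1 has {D}, so it must be F.
(r2,c1): row 2 has {A,B,C,D}; column 1 has {D,F}, so it must be E.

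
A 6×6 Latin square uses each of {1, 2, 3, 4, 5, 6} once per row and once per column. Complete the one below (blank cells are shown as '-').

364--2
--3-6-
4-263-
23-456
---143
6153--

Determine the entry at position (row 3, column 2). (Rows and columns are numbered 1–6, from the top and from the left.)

5

(r1,c4) = 5
(r1,c5) = 1
(r2,c4) = 2
(r3,c2) = 5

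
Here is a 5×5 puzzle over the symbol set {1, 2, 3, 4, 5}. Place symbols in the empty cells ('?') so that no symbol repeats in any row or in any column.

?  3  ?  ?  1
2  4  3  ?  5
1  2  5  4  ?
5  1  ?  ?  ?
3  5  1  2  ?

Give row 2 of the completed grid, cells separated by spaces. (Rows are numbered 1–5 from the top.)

2 4 3 1 5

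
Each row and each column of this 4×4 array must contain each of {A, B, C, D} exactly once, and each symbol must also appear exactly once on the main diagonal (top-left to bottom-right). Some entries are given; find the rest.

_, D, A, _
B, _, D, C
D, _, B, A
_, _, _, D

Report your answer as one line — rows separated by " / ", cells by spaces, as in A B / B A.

At row 1, column 1: row 1 has {A,D}; column 1 has {B,D}; the diagonal has {B,D}; that leaves C.
At row 1, column 4: row 1 has {A,C,D}; column 4 has {A,C,D}; that leaves B.
At row 2, column 2: row 2 has {B,C,D}; column 2 has {D}; the diagonal has {B,C,D}; that leaves A.
At row 3, column 2: row 3 has {A,B,D}; column 2 has {A,D}; that leaves C.
At row 4, column 1: row 4 has {D}; column 1 has {B,C,D}; that leaves A.
At row 4, column 2: row 4 has {A,D}; column 2 has {A,C,D}; that leaves B.
At row 4, column 3: row 4 has {A,B,D}; column 3 has {A,B,D}; that leaves C.

C D A B / B A D C / D C B A / A B C D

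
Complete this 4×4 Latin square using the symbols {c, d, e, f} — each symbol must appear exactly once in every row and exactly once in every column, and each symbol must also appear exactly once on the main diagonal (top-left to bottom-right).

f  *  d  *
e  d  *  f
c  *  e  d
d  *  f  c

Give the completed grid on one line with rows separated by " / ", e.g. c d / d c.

f c d e / e d c f / c f e d / d e f c

At row 1, column 4: row 1 has {d,f}; column 4 has {c,d,f}; that leaves e.
At row 2, column 3: row 2 has {d,e,f}; column 3 has {d,e,f}; that leaves c.
At row 3, column 2: row 3 has {c,d,e}; column 2 has {d}; that leaves f.
At row 4, column 2: row 4 has {c,d,f}; column 2 has {d,f}; that leaves e.
At row 1, column 2: row 1 has {d,e,f}; column 2 has {d,e,f}; that leaves c.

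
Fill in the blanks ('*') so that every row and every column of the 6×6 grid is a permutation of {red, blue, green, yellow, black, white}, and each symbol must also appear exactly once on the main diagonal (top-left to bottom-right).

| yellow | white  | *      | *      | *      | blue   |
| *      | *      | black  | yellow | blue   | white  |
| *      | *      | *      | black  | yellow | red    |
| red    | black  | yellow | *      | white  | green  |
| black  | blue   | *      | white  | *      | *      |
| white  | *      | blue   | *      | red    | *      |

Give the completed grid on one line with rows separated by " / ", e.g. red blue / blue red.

(r2,c1) = green
(r2,c2) = red
(r3,c1) = blue
(r3,c2) = green
(r3,c3) = white
(r4,c4) = blue
(r5,c5) = green
(r5,c6) = yellow
(r6,c2) = yellow
(r6,c4) = green
(r6,c6) = black
(r1,c4) = red
(r1,c5) = black
(r5,c3) = red
(r1,c3) = green

yellow white green red black blue / green red black yellow blue white / blue green white black yellow red / red black yellow blue white green / black blue red white green yellow / white yellow blue green red black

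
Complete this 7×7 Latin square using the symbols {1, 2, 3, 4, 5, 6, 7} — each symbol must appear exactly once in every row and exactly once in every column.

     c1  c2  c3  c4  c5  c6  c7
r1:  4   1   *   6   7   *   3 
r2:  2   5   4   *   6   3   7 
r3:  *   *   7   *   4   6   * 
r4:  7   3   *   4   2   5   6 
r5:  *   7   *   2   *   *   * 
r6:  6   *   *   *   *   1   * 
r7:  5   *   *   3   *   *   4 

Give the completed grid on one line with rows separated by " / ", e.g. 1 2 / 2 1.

row 1 has {1,3,4,6,7}; column 6 has {1,3,5,6} — only 2 is left for (r1,c6).
row 2 has {2,3,4,5,6,7}; column 4 has {2,3,4,6} — only 1 is left for (r2,c4).
row 3 has {4,6,7}; column 2 has {1,3,5,7} — only 2 is left for (r3,c2).
row 3 has {2,4,6,7}; column 4 has {1,2,3,4,6} — only 5 is left for (r3,c4).
row 3 has {2,4,5,6,7}; column 7 has {3,4,6,7} — only 1 is left for (r3,c7).
row 4 has {2,3,4,5,6,7}; column 3 has {4,7} — only 1 is left for (r4,c3).
row 5 has {2,7}; column 6 has {1,2,3,5,6} — only 4 is left for (r5,c6).
row 5 has {2,4,7}; column 7 has {1,3,4,6,7} — only 5 is left for (r5,c7).
row 6 has {1,6}; column 2 has {1,2,3,5,7} — only 4 is left for (r6,c2).
row 6 has {1,4,6}; column 4 has {1,2,3,4,5,6} — only 7 is left for (r6,c4).
row 6 has {1,4,6,7}; column 7 has {1,3,4,5,6,7} — only 2 is left for (r6,c7).
row 7 has {3,4,5}; column 2 has {1,2,3,4,5,7} — only 6 is left for (r7,c2).
row 7 has {3,4,5,6}; column 3 has {1,4,7} — only 2 is left for (r7,c3).
row 7 has {2,3,4,5,6}; column 5 has {2,4,6,7} — only 1 is left for (r7,c5).
row 7 has {1,2,3,4,5,6}; column 6 has {1,2,3,4,5,6} — only 7 is left for (r7,c6).
row 1 has {1,2,3,4,6,7}; column 3 has {1,2,4,7} — only 5 is left for (r1,c3).
row 3 has {1,2,4,5,6,7}; column 1 has {2,4,5,6,7} — only 3 is left for (r3,c1).
row 5 has {2,4,5,7}; column 1 has {2,3,4,5,6,7} — only 1 is left for (r5,c1).
row 5 has {1,2,4,5,7}; column 5 has {1,2,4,6,7} — only 3 is left for (r5,c5).
row 6 has {1,2,4,6,7}; column 3 has {1,2,4,5,7} — only 3 is left for (r6,c3).
row 6 has {1,2,3,4,6,7}; column 5 has {1,2,3,4,6,7} — only 5 is left for (r6,c5).
row 5 has {1,2,3,4,5,7}; column 3 has {1,2,3,4,5,7} — only 6 is left for (r5,c3).

4 1 5 6 7 2 3 / 2 5 4 1 6 3 7 / 3 2 7 5 4 6 1 / 7 3 1 4 2 5 6 / 1 7 6 2 3 4 5 / 6 4 3 7 5 1 2 / 5 6 2 3 1 7 4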